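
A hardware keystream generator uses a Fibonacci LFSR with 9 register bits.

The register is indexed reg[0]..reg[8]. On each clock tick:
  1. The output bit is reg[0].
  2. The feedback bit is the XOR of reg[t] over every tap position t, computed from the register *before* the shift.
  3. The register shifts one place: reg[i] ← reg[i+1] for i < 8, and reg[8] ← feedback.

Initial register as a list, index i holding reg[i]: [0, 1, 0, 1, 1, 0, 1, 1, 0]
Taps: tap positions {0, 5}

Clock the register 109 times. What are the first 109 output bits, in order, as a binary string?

step | reg (before) | out | fb
   0 | 010110110 | 0 | 0
   1 | 101101100 | 1 | 0
   2 | 011011000 | 0 | 1
   3 | 110110001 | 1 | 1
   4 | 101100011 | 1 | 1
   5 | 011000111 | 0 | 0
   6 | 110001110 | 1 | 0
   7 | 100011100 | 1 | 0
   8 | 000111000 | 0 | 1
   9 | 001110001 | 0 | 0
  10 | 011100010 | 0 | 0
  11 | 111000100 | 1 | 1
  12 | 110001001 | 1 | 0
  13 | 100010010 | 1 | 1
  14 | 000100101 | 0 | 0
  15 | 001001010 | 0 | 1
  16 | 010010101 | 0 | 0
  17 | 100101010 | 1 | 0
  18 | 001010100 | 0 | 0
  19 | 010101000 | 0 | 1
  20 | 101010001 | 1 | 1
  21 | 010100011 | 0 | 0
  22 | 101000110 | 1 | 1
  23 | 010001101 | 0 | 1
  24 | 100011011 | 1 | 0
  25 | 000110110 | 0 | 0
  26 | 001101100 | 0 | 1
  27 | 011011001 | 0 | 1
  28 | 110110011 | 1 | 1
  29 | 101100111 | 1 | 1
  30 | 011001111 | 0 | 1
  31 | 110011111 | 1 | 0
  32 | 100111110 | 1 | 0
  33 | 001111100 | 0 | 1
  34 | 011111001 | 0 | 1
  35 | 111110011 | 1 | 1
  36 | 111100111 | 1 | 1
  37 | 111001111 | 1 | 0
  38 | 110011110 | 1 | 0
  39 | 100111100 | 1 | 0
  40 | 001111000 | 0 | 1
  41 | 011110001 | 0 | 0
  42 | 111100010 | 1 | 1
  43 | 111000101 | 1 | 1
  44 | 110001011 | 1 | 0
  45 | 100010110 | 1 | 1
  46 | 000101101 | 0 | 1
  47 | 001011011 | 0 | 1
  48 | 010110111 | 0 | 0
  49 | 101101110 | 1 | 0
  50 | 011011100 | 0 | 1
  51 | 110111001 | 1 | 0
  52 | 101110010 | 1 | 1
  53 | 011100101 | 0 | 0
  54 | 111001010 | 1 | 0
  55 | 110010100 | 1 | 1
  56 | 100101001 | 1 | 0
  57 | 001010010 | 0 | 0
  58 | 010100100 | 0 | 0
  59 | 101001000 | 1 | 0
  60 | 010010000 | 0 | 0
  61 | 100100000 | 1 | 1
  62 | 001000001 | 0 | 0
  63 | 010000010 | 0 | 0
  64 | 100000100 | 1 | 1
  65 | 000001001 | 0 | 1
  66 | 000010011 | 0 | 0
  67 | 000100110 | 0 | 0
  68 | 001001100 | 0 | 1
  69 | 010011001 | 0 | 1
  70 | 100110011 | 1 | 1
  71 | 001100111 | 0 | 0
  72 | 011001110 | 0 | 1
  73 | 110011101 | 1 | 0
  74 | 100111010 | 1 | 0
  75 | 001110100 | 0 | 0
  76 | 011101000 | 0 | 1
  77 | 111010001 | 1 | 1
  78 | 110100011 | 1 | 1
  79 | 101000111 | 1 | 1
  80 | 010001111 | 0 | 1
  81 | 100011111 | 1 | 0
  82 | 000111110 | 0 | 1
  83 | 001111101 | 0 | 1
  84 | 011111011 | 0 | 1
  85 | 111110111 | 1 | 1
  86 | 111101111 | 1 | 0
  87 | 111011110 | 1 | 0
  88 | 110111100 | 1 | 0
  89 | 101111000 | 1 | 0
  90 | 011110000 | 0 | 0
  91 | 111100000 | 1 | 1
  92 | 111000001 | 1 | 1
  93 | 110000011 | 1 | 1
  94 | 100000111 | 1 | 1
  95 | 000001111 | 0 | 1
  96 | 000011111 | 0 | 1
  97 | 000111111 | 0 | 1
  98 | 001111111 | 0 | 1
  99 | 011111111 | 0 | 1
 100 | 111111111 | 1 | 0
 101 | 111111110 | 1 | 0
 102 | 111111100 | 1 | 0
 103 | 111111000 | 1 | 0
 104 | 111110000 | 1 | 1
 105 | 111100001 | 1 | 1
 106 | 111000011 | 1 | 1
 107 | 110000111 | 1 | 1
 108 | 100001111 | 1 | 0

0101101100011100010010101000110110011111001111000101101110010100100000100110011101000111110111100000111111111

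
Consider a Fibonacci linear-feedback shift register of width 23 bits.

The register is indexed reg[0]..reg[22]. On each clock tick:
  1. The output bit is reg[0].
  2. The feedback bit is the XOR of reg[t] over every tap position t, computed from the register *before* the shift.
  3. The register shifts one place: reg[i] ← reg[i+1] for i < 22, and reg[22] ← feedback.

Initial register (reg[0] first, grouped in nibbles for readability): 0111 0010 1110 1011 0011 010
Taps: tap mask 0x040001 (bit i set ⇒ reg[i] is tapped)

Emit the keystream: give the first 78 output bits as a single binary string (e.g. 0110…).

011100101110101100110101010011111010101100110011000001110110110100001110011111

step | reg (before) | out | fb
   0 | 01110010111010110011010 | 0 | 1
   1 | 11100101110101100110101 | 1 | 0
   2 | 11001011101011001101010 | 1 | 1
   3 | 10010111010110011010101 | 1 | 0
   4 | 00101110101100110101010 | 0 | 0
   5 | 01011101011001101010100 | 0 | 1
   6 | 10111010110011010101001 | 1 | 1
   7 | 01110101100110101010011 | 0 | 1
   8 | 11101011001101010100111 | 1 | 1
   9 | 11010110011010101001111 | 1 | 1
  10 | 10101100110101010011111 | 1 | 0
  11 | 01011001101010100111110 | 0 | 1
  12 | 10110011010101001111101 | 1 | 0
  13 | 01100110101010011111010 | 0 | 1
  14 | 11001101010100111110101 | 1 | 0
  15 | 10011010101001111101010 | 1 | 1
  16 | 00110101010011111010101 | 0 | 1
  17 | 01101010100111110101011 | 0 | 0
  18 | 11010101001111101010110 | 1 | 0
  19 | 10101010011111010101100 | 1 | 1
  20 | 01010100111110101011001 | 0 | 1
  21 | 10101001111101010110011 | 1 | 0
  22 | 01010011111010101100110 | 0 | 0
  23 | 10100111110101011001100 | 1 | 1
  24 | 01001111101010110011001 | 0 | 1
  25 | 10011111010101100110011 | 1 | 0
  26 | 00111110101011001100110 | 0 | 0
  27 | 01111101010110011001100 | 0 | 0
  28 | 11111010101100110011000 | 1 | 0
  29 | 11110101011001100110000 | 1 | 0
  30 | 11101010110011001100000 | 1 | 1
  31 | 11010101100110011000001 | 1 | 1
  32 | 10101011001100110000011 | 1 | 1
  33 | 01010110011001100000111 | 0 | 0
  34 | 10101100110011000001110 | 1 | 1
  35 | 01011001100110000011101 | 0 | 1
  36 | 10110011001100000111011 | 1 | 0
  37 | 01100110011000001110110 | 0 | 1
  38 | 11001100110000011101101 | 1 | 1
  39 | 10011001100000111011011 | 1 | 0
  40 | 00110011000001110110110 | 0 | 1
  41 | 01100110000011101101101 | 0 | 0
  42 | 11001100000111011011010 | 1 | 0
  43 | 10011000001110110110100 | 1 | 0
  44 | 00110000011101101101000 | 0 | 0
  45 | 01100000111011011010000 | 0 | 1
  46 | 11000001110110110100001 | 1 | 1
  47 | 10000011101101101000011 | 1 | 1
  48 | 00000111011011010000111 | 0 | 0
  49 | 00001110110110100001110 | 0 | 0
  50 | 00011101101101000011100 | 0 | 1
  51 | 00111011011010000111001 | 0 | 1
  52 | 01110110110100001110011 | 0 | 1
  53 | 11101101101000011100111 | 1 | 1
  54 | 11011011010000111001111 | 1 | 1
  55 | 10110110100001110011111 | 1 | 0
  56 | 01101101000011100111110 | 0 | 1
  57 | 11011010000111001111101 | 1 | 0
  58 | 10110100001110011111010 | 1 | 0
  59 | 01101000011100111110100 | 0 | 1
  60 | 11010000111001111101001 | 1 | 1
  61 | 10100001110011111010011 | 1 | 0
  62 | 01000011100111110100110 | 0 | 0
  63 | 10000111001111101001100 | 1 | 1
  64 | 00001110011111010011001 | 0 | 1
  65 | 00011100111110100110011 | 0 | 1
  66 | 00111001111101001100111 | 0 | 0
  67 | 01110011111010011001110 | 0 | 0
  68 | 11100111110100110011100 | 1 | 0
  69 | 11001111101001100111000 | 1 | 0
  70 | 10011111010011001110000 | 1 | 0
  71 | 00111110100110011100000 | 0 | 0
  72 | 01111101001100111000000 | 0 | 0
  73 | 11111010011001110000000 | 1 | 1
  74 | 11110100110011100000001 | 1 | 1
  75 | 11101001100111000000011 | 1 | 1
  76 | 11010011001110000000111 | 1 | 1
  77 | 10100110011100000001111 | 1 | 1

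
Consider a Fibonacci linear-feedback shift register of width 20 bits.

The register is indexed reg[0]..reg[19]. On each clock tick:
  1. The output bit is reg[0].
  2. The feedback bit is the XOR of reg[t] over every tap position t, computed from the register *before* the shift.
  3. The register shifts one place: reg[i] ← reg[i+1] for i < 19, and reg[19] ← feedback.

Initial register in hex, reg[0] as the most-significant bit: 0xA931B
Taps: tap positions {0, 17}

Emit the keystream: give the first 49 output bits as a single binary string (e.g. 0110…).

step | reg (before) | out | fb
   0 | 10101001001100011011 | 1 | 1
   1 | 01010010011000110111 | 0 | 1
   2 | 10100100110001101111 | 1 | 0
   3 | 01001001100011011110 | 0 | 1
   4 | 10010011000110111101 | 1 | 0
   5 | 00100110001101111010 | 0 | 0
   6 | 01001100011011110100 | 0 | 1
   7 | 10011000110111101001 | 1 | 1
   8 | 00110001101111010011 | 0 | 0
   9 | 01100011011110100110 | 0 | 1
  10 | 11000110111101001101 | 1 | 0
  11 | 10001101111010011010 | 1 | 1
  12 | 00011011110100110101 | 0 | 1
  13 | 00110111101001101011 | 0 | 0
  14 | 01101111010011010110 | 0 | 1
  15 | 11011110100110101101 | 1 | 0
  16 | 10111101001101011010 | 1 | 1
  17 | 01111010011010110101 | 0 | 1
  18 | 11110100110101101011 | 1 | 1
  19 | 11101001101011010111 | 1 | 0
  20 | 11010011010110101110 | 1 | 0
  21 | 10100110101101011100 | 1 | 0
  22 | 01001101011010111000 | 0 | 0
  23 | 10011010110101110000 | 1 | 1
  24 | 00110101101011100001 | 0 | 0
  25 | 01101011010111000010 | 0 | 0
  26 | 11010110101110000100 | 1 | 0
  27 | 10101101011100001000 | 1 | 1
  28 | 01011010111000010001 | 0 | 0
  29 | 10110101110000100010 | 1 | 1
  30 | 01101011100001000101 | 0 | 1
  31 | 11010111000010001011 | 1 | 1
  32 | 10101110000100010111 | 1 | 0
  33 | 01011100001000101110 | 0 | 1
  34 | 10111000010001011101 | 1 | 0
  35 | 01110000100010111010 | 0 | 0
  36 | 11100001000101110100 | 1 | 0
  37 | 11000010001011101000 | 1 | 1
  38 | 10000100010111010001 | 1 | 1
  39 | 00001000101110100011 | 0 | 0
  40 | 00010001011101000110 | 0 | 1
  41 | 00100010111010001101 | 0 | 1
  42 | 01000101110100011011 | 0 | 0
  43 | 10001011101000110110 | 1 | 0
  44 | 00010111010001101100 | 0 | 1
  45 | 00101110100011011001 | 0 | 0
  46 | 01011101000110110010 | 0 | 0
  47 | 10111010001101100100 | 1 | 0
  48 | 01110100011011001000 | 0 | 0

1010100100110001101111010011010110101110000100010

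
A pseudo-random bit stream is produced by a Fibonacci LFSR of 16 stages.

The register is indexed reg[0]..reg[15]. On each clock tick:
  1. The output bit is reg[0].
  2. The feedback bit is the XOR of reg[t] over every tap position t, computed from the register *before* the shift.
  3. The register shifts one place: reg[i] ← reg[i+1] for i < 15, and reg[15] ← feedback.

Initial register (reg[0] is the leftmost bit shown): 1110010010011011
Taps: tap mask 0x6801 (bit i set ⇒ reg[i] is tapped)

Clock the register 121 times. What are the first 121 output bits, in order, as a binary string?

step | reg (before) | out | fb
   0 | 1110010010011011 | 1 | 1
   1 | 1100100100110111 | 1 | 0
   2 | 1001001001101110 | 1 | 1
   3 | 0010010011011101 | 0 | 0
   4 | 0100100110111010 | 0 | 0
   5 | 1001001101110100 | 1 | 1
   6 | 0010011011101001 | 0 | 0
   7 | 0100110111010010 | 0 | 0
   8 | 1001101110100100 | 1 | 0
   9 | 0011011101001000 | 0 | 0
  10 | 0110111010010000 | 0 | 1
  11 | 1101110100100001 | 1 | 1
  12 | 1011101001000011 | 1 | 0
  13 | 0111010010000110 | 0 | 0
  14 | 1110100100001100 | 1 | 0
  15 | 1101001000011000 | 1 | 0
  16 | 1010010000110000 | 1 | 0
  17 | 0100100001100000 | 0 | 0
  18 | 1001000011000000 | 1 | 1
  19 | 0010000110000001 | 0 | 0
  20 | 0100001100000010 | 0 | 1
  21 | 1000011000000101 | 1 | 0
  22 | 0000110000001010 | 0 | 1
  23 | 0001100000010101 | 0 | 0
  24 | 0011000000101010 | 0 | 1
  25 | 0110000001010101 | 0 | 0
  26 | 1100000010101010 | 1 | 0
  27 | 1000000101010100 | 1 | 1
  28 | 0000001010101001 | 0 | 0
  29 | 0000010101010010 | 0 | 0
  30 | 0000101010100100 | 0 | 1
  31 | 0001010101001001 | 0 | 0
  32 | 0010101010010010 | 0 | 0
  33 | 0101010100100100 | 0 | 1
  34 | 1010101001001001 | 1 | 1
  35 | 0101010010010011 | 0 | 0
  36 | 1010100100100110 | 1 | 1
  37 | 0101001001001101 | 0 | 1
  38 | 1010010010011011 | 1 | 1
  39 | 0100100100110111 | 0 | 1
  40 | 1001001001101111 | 1 | 1
  41 | 0010010011011111 | 0 | 1
  42 | 0100100110111111 | 0 | 1
  43 | 1001001101111111 | 1 | 0
  44 | 0010011011111110 | 0 | 1
  45 | 0100110111111101 | 0 | 0
  46 | 1001101111111010 | 1 | 1
  47 | 0011011111110101 | 0 | 0
  48 | 0110111111101010 | 0 | 1
  49 | 1101111111010101 | 1 | 1
  50 | 1011111110101011 | 1 | 0
  51 | 0111111101010110 | 0 | 1
  52 | 1111111010101101 | 1 | 0
  53 | 1111110101011010 | 1 | 1
  54 | 1111101010110101 | 1 | 1
  55 | 1111010101101011 | 1 | 0
  56 | 1110101011010110 | 1 | 0
  57 | 1101010110101100 | 1 | 0
  58 | 1010101101011000 | 1 | 0
  59 | 0101011010110000 | 0 | 1
  60 | 1010110101100001 | 1 | 1
  61 | 0101101011000011 | 0 | 1
  62 | 1011010110000111 | 1 | 1
  63 | 0110101100001111 | 0 | 0
  64 | 1101011000011110 | 1 | 0
  65 | 1010110000111100 | 1 | 1
  66 | 0101100001111001 | 0 | 1
  67 | 1011000011110011 | 1 | 1
  68 | 0110000111100111 | 0 | 0
  69 | 1100001111001110 | 1 | 1
  70 | 1000011110011101 | 1 | 1
  71 | 0000111100111011 | 0 | 0
  72 | 0001111001110110 | 0 | 1
  73 | 0011110011101101 | 0 | 1
  74 | 0111100111011011 | 0 | 0
  75 | 1111001110110110 | 1 | 0
  76 | 1110011101101100 | 1 | 0
  77 | 1100111011011000 | 1 | 0
  78 | 1001110110110000 | 1 | 0
  79 | 0011101101100000 | 0 | 0
  80 | 0111011011000000 | 0 | 0
  81 | 1110110110000000 | 1 | 1
  82 | 1101101100000001 | 1 | 1
  83 | 1011011000000011 | 1 | 0
  84 | 0110110000000110 | 0 | 0
  85 | 1101100000001100 | 1 | 0
  86 | 1011000000011000 | 1 | 0
  87 | 0110000000110000 | 0 | 1
  88 | 1100000001100001 | 1 | 1
  89 | 1000000011000011 | 1 | 0
  90 | 0000000110000110 | 0 | 0
  91 | 0000001100001100 | 0 | 1
  92 | 0000011000011001 | 0 | 1
  93 | 0000110000110011 | 0 | 0
  94 | 0001100001100110 | 0 | 0
  95 | 0011000011001100 | 0 | 1
  96 | 0110000110011001 | 0 | 1
  97 | 1100001100110011 | 1 | 1
  98 | 1000011001100111 | 1 | 1
  99 | 0000110011001111 | 0 | 0
 100 | 0001100110011110 | 0 | 1
 101 | 0011001100111101 | 0 | 0
 102 | 0110011001111010 | 0 | 0
 103 | 1100110011110100 | 1 | 1
 104 | 1001100111101001 | 1 | 1
 105 | 0011001111010011 | 0 | 0
 106 | 0110011110100110 | 0 | 0
 107 | 1100111101001100 | 1 | 0
 108 | 1001111010011000 | 1 | 0
 109 | 0011110100110000 | 0 | 1
 110 | 0111101001100001 | 0 | 0
 111 | 1111010011000010 | 1 | 0
 112 | 1110100110000100 | 1 | 0
 113 | 1101001100001000 | 1 | 1
 114 | 1010011000010001 | 1 | 0
 115 | 0100110000100010 | 0 | 1
 116 | 1001100001000101 | 1 | 0
 117 | 0011000010001010 | 0 | 1
 118 | 0110000100010101 | 0 | 0
 119 | 1100001000101010 | 1 | 0
 120 | 1000010001010100 | 1 | 1

1110010010011011101001000011000000101010100100100110111111101010110101100001111001110110110000000110000110011001111010011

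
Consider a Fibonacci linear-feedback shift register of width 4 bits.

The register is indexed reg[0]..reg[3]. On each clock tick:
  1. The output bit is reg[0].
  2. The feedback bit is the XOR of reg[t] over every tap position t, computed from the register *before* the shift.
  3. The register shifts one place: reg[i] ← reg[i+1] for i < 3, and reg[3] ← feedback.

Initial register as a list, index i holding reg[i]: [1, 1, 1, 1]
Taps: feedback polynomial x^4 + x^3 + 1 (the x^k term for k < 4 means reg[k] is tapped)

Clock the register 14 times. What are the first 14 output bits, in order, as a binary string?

step | reg (before) | out | fb
   0 | 1111 | 1 | 0
   1 | 1110 | 1 | 1
   2 | 1101 | 1 | 0
   3 | 1010 | 1 | 1
   4 | 0101 | 0 | 1
   5 | 1011 | 1 | 0
   6 | 0110 | 0 | 0
   7 | 1100 | 1 | 1
   8 | 1001 | 1 | 0
   9 | 0010 | 0 | 0
  10 | 0100 | 0 | 0
  11 | 1000 | 1 | 1
  12 | 0001 | 0 | 1
  13 | 0011 | 0 | 1

11110101100100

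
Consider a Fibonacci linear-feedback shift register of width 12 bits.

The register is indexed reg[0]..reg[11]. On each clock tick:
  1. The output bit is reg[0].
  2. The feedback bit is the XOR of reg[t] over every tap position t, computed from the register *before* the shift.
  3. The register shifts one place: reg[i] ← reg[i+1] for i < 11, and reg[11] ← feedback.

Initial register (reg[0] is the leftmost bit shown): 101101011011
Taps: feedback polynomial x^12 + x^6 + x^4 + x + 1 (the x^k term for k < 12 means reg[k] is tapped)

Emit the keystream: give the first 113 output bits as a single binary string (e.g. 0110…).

k : reg_k → out_k, fb_k
0: 101101011011 → 1, fb=1
1: 011010110111 → 0, fb=1
2: 110101101111 → 1, fb=1
3: 101011011111 → 1, fb=0
4: 010110111110 → 0, fb=1
5: 101101111101 → 1, fb=0
6: 011011111010 → 0, fb=1
7: 110111110101 → 1, fb=0
8: 101111101010 → 1, fb=1
9: 011111010101 → 0, fb=0
10: 111110101010 → 1, fb=0
11: 111101010100 → 1, fb=0
12: 111010101000 → 1, fb=0
13: 110101010000 → 1, fb=0
14: 101010100000 → 1, fb=1
15: 010101000001 → 0, fb=1
16: 101010000011 → 1, fb=0
17: 010100000110 → 0, fb=1
18: 101000001101 → 1, fb=1
19: 010000011011 → 0, fb=1
20: 100000110111 → 1, fb=0
21: 000001101110 → 0, fb=1
22: 000011011101 → 0, fb=1
23: 000110111011 → 0, fb=0
24: 001101110110 → 0, fb=1
25: 011011101101 → 0, fb=1
26: 110111011011 → 1, fb=1
27: 101110110111 → 1, fb=1
28: 011101101111 → 0, fb=0
29: 111011011110 → 1, fb=1
30: 110110111101 → 1, fb=0
31: 101101111010 → 1, fb=0
32: 011011110100 → 0, fb=1
33: 110111101001 → 1, fb=0
34: 101111010010 → 1, fb=0
35: 011110100100 → 0, fb=1
36: 111101001001 → 1, fb=0
37: 111010010010 → 1, fb=1
38: 110100100101 → 1, fb=1
39: 101001001011 → 1, fb=1
40: 010010010111 → 0, fb=0
41: 100100101110 → 1, fb=0
42: 001001011100 → 0, fb=0
43: 010010111000 → 0, fb=1
44: 100101110001 → 1, fb=0
45: 001011100010 → 0, fb=0
46: 010111000100 → 0, fb=0
47: 101110001000 → 1, fb=0
48: 011100010000 → 0, fb=1
49: 111000100001 → 1, fb=1
50: 110001000011 → 1, fb=0
51: 100010000110 → 1, fb=0
52: 000100001100 → 0, fb=0
53: 001000011000 → 0, fb=0
54: 010000110000 → 0, fb=0
55: 100001100000 → 1, fb=0
56: 000011000000 → 0, fb=1
57: 000110000001 → 0, fb=1
58: 001100000011 → 0, fb=0
59: 011000000110 → 0, fb=1
60: 110000001101 → 1, fb=0
61: 100000011010 → 1, fb=1
62: 000000110101 → 0, fb=1
63: 000001101011 → 0, fb=1
64: 000011010111 → 0, fb=1
65: 000110101111 → 0, fb=0
66: 001101011110 → 0, fb=0
67: 011010111100 → 0, fb=1
68: 110101111001 → 1, fb=1
69: 101011110011 → 1, fb=1
70: 010111100111 → 0, fb=1
71: 101111001111 → 1, fb=0
72: 011110011110 → 0, fb=0
73: 111100111100 → 1, fb=1
74: 111001111001 → 1, fb=1
75: 110011110011 → 1, fb=0
76: 100111100110 → 1, fb=1
77: 001111001101 → 0, fb=1
78: 011110011011 → 0, fb=0
79: 111100110110 → 1, fb=1
80: 111001101101 → 1, fb=1
81: 110011011011 → 1, fb=1
82: 100110110111 → 1, fb=1
83: 001101101111 → 0, fb=1
84: 011011011111 → 0, fb=0
85: 110110111110 → 1, fb=0
86: 101101111100 → 1, fb=0
87: 011011111000 → 0, fb=1
88: 110111110001 → 1, fb=0
89: 101111100010 → 1, fb=1
90: 011111000101 → 0, fb=0
91: 111110001010 → 1, fb=1
92: 111100010101 → 1, fb=0
93: 111000101010 → 1, fb=1
94: 110001010101 → 1, fb=0
95: 100010101010 → 1, fb=1
96: 000101010101 → 0, fb=0
97: 001010101010 → 0, fb=0
98: 010101010100 → 0, fb=1
99: 101010101001 → 1, fb=1
100: 010101010011 → 0, fb=1
101: 101010100111 → 1, fb=1
102: 010101001111 → 0, fb=1
103: 101010011111 → 1, fb=0
104: 010100111110 → 0, fb=0
105: 101001111100 → 1, fb=0
106: 010011111000 → 0, fb=1
107: 100111110001 → 1, fb=1
108: 001111100011 → 0, fb=0
109: 011111000110 → 0, fb=0
110: 111110001100 → 1, fb=1
111: 111100011001 → 1, fb=0
112: 111000110010 → 1, fb=1

10110101101111101010100000110111011011110100100101110001000011000000110101111001111001101101111100010101010100111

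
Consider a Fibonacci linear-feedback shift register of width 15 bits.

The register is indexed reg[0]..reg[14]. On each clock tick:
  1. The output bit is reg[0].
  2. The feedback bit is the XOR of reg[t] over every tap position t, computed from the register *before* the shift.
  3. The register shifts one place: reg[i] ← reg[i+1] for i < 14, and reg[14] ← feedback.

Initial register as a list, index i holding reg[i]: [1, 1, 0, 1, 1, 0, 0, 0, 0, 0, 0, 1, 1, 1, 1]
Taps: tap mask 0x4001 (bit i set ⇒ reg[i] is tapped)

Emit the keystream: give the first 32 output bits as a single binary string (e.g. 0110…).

11011000000111101101111111010110

step | reg (before) | out | fb
   0 | 110110000001111 | 1 | 0
   1 | 101100000011110 | 1 | 1
   2 | 011000000111101 | 0 | 1
   3 | 110000001111011 | 1 | 0
   4 | 100000011110110 | 1 | 1
   5 | 000000111101101 | 0 | 1
   6 | 000001111011011 | 0 | 1
   7 | 000011110110111 | 0 | 1
   8 | 000111101101111 | 0 | 1
   9 | 001111011011111 | 0 | 1
  10 | 011110110111111 | 0 | 1
  11 | 111101101111111 | 1 | 0
  12 | 111011011111110 | 1 | 1
  13 | 110110111111101 | 1 | 0
  14 | 101101111111010 | 1 | 1
  15 | 011011111110101 | 0 | 1
  16 | 110111111101011 | 1 | 0
  17 | 101111111010110 | 1 | 1
  18 | 011111110101101 | 0 | 1
  19 | 111111101011011 | 1 | 0
  20 | 111111010110110 | 1 | 1
  21 | 111110101101101 | 1 | 0
  22 | 111101011011010 | 1 | 1
  23 | 111010110110101 | 1 | 0
  24 | 110101101101010 | 1 | 1
  25 | 101011011010101 | 1 | 0
  26 | 010110110101010 | 0 | 0
  27 | 101101101010100 | 1 | 1
  28 | 011011010101001 | 0 | 1
  29 | 110110101010011 | 1 | 0
  30 | 101101010100110 | 1 | 1
  31 | 011010101001101 | 0 | 1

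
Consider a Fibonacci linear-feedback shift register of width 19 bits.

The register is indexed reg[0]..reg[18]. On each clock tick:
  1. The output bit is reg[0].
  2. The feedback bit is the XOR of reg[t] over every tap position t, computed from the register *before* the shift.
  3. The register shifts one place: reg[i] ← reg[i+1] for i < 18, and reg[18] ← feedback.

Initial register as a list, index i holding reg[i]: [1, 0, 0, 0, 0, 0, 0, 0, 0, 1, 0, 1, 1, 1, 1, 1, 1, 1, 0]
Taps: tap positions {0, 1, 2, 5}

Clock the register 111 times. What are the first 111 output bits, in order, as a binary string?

100000000101111111010001010011001010001111101110011000101100100011101110101011001110101110011011011111000011010

step | reg (before) | out | fb
   0 | 1000000001011111110 | 1 | 1
   1 | 0000000010111111101 | 0 | 0
   2 | 0000000101111111010 | 0 | 0
   3 | 0000001011111110100 | 0 | 0
   4 | 0000010111111101000 | 0 | 1
   5 | 0000101111111010001 | 0 | 0
   6 | 0001011111110100010 | 0 | 1
   7 | 0010111111101000101 | 0 | 0
   8 | 0101111111010001010 | 0 | 0
   9 | 1011111110100010100 | 1 | 1
  10 | 0111111101000101001 | 0 | 1
  11 | 1111111010001010011 | 1 | 0
  12 | 1111110100010100110 | 1 | 0
  13 | 1111101000101001100 | 1 | 1
  14 | 1111010001010011001 | 1 | 0
  15 | 1110100010100110010 | 1 | 1
  16 | 1101000101001100101 | 1 | 0
  17 | 1010001010011001010 | 1 | 0
  18 | 0100010100110010100 | 0 | 0
  19 | 1000101001100101000 | 1 | 1
  20 | 0001010011001010001 | 0 | 1
  21 | 0010100110010100011 | 0 | 1
  22 | 0101001100101000111 | 0 | 1
  23 | 1010011001010001111 | 1 | 1
  24 | 0100110010100011111 | 0 | 0
  25 | 1001100101000111110 | 1 | 1
  26 | 0011001010001111101 | 0 | 1
  27 | 0110010100011111011 | 0 | 1
  28 | 1100101000111110111 | 1 | 0
  29 | 1001010001111101110 | 1 | 0
  30 | 0010100011111011100 | 0 | 1
  31 | 0101000111110111001 | 0 | 1
  32 | 1010001111101110011 | 1 | 0
  33 | 0100011111011100110 | 0 | 0
  34 | 1000111110111001100 | 1 | 0
  35 | 0001111101110011000 | 0 | 1
  36 | 0011111011100110001 | 0 | 0
  37 | 0111110111001100010 | 0 | 1
  38 | 1111101110011000101 | 1 | 1
  39 | 1111011100110001011 | 1 | 0
  40 | 1110111001100010110 | 1 | 0
  41 | 1101110011000101100 | 1 | 1
  42 | 1011100110001011001 | 1 | 0
  43 | 0111001100010110010 | 0 | 0
  44 | 1110011000101100100 | 1 | 0
  45 | 1100110001011001000 | 1 | 1
  46 | 1001100010110010001 | 1 | 1
  47 | 0011000101100100011 | 0 | 1
  48 | 0110001011001000111 | 0 | 0
  49 | 1100010110010001110 | 1 | 1
  50 | 1000101100100011101 | 1 | 1
  51 | 0001011001000111011 | 0 | 1
  52 | 0010110010001110111 | 0 | 0
  53 | 0101100100011101110 | 0 | 1
  54 | 1011001000111011101 | 1 | 0
  55 | 0110010001110111010 | 0 | 1
  56 | 1100100011101110101 | 1 | 0
  57 | 1001000111011101010 | 1 | 1
  58 | 0010001110111010101 | 0 | 1
  59 | 0100011101110101011 | 0 | 0
  60 | 1000111011101010110 | 1 | 0
  61 | 0001110111010101100 | 0 | 1
  62 | 0011101110101011001 | 0 | 1
  63 | 0111011101010110011 | 0 | 1
  64 | 1110111010101100111 | 1 | 0
  65 | 1101110101011001110 | 1 | 1
  66 | 1011101010110011101 | 1 | 0
  67 | 0111010101100111010 | 0 | 1
  68 | 1110101011001110101 | 1 | 1
  69 | 1101010110011101011 | 1 | 1
  70 | 1010101100111010111 | 1 | 0
  71 | 0101011001110101110 | 0 | 0
  72 | 1010110011101011100 | 1 | 1
  73 | 0101100111010111001 | 0 | 1
  74 | 1011001110101110011 | 1 | 0
  75 | 0110011101011100110 | 0 | 1
  76 | 1100111010111001101 | 1 | 1
  77 | 1001110101110011011 | 1 | 0
  78 | 0011101011100110110 | 0 | 1
  79 | 0111010111001101101 | 0 | 1
  80 | 1110101110011011011 | 1 | 1
  81 | 1101011100110110111 | 1 | 1
  82 | 1010111001101101111 | 1 | 1
  83 | 0101110011011011111 | 0 | 0
  84 | 1011100110110111110 | 1 | 0
  85 | 0111001101101111100 | 0 | 0
  86 | 1110011011011111000 | 1 | 0
  87 | 1100110110111110000 | 1 | 1
  88 | 1001101101111100001 | 1 | 1
  89 | 0011011011111000011 | 0 | 0
  90 | 0110110111110000110 | 0 | 1
  91 | 1101101111100001101 | 1 | 0
  92 | 1011011111000011010 | 1 | 1
  93 | 0110111110000110101 | 0 | 1
  94 | 1101111100001101011 | 1 | 1
  95 | 1011111000011010111 | 1 | 1
  96 | 0111110000110101111 | 0 | 1
  97 | 1111100001101011111 | 1 | 1
  98 | 1111000011010111111 | 1 | 1
  99 | 1110000110101111111 | 1 | 1
 100 | 1100001101011111111 | 1 | 0
 101 | 1000011010111111110 | 1 | 0
 102 | 0000110101111111100 | 0 | 1
 103 | 0001101011111111001 | 0 | 0
 104 | 0011010111111110010 | 0 | 0
 105 | 0110101111111100100 | 0 | 0
 106 | 1101011111111001000 | 1 | 1
 107 | 1010111111110010001 | 1 | 1
 108 | 0101111111100100011 | 0 | 0
 109 | 1011111111001000110 | 1 | 1
 110 | 0111111110010001101 | 0 | 1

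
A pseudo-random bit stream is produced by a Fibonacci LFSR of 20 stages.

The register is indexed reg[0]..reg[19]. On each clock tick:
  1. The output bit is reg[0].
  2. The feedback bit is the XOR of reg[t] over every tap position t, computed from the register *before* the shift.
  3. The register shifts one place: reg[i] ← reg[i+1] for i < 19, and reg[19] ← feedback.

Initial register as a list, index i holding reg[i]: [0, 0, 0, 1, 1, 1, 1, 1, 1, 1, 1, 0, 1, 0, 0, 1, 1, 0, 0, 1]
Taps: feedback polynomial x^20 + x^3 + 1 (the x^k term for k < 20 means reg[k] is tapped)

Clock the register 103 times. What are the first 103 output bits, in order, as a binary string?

0001111111101001100111100000101001010110111001011000111000011100100111111110111110000110000010010011101

tick  register→output (feedback)
  0  00011111111010011001→0 (1)
  1  00111111110100110011→0 (1)
  2  01111111101001100111→0 (1)
  3  11111111010011001111→1 (0)
  4  11111110100110011110→1 (0)
  5  11111101001100111100→1 (0)
  6  11111010011001111000→1 (0)
  7  11110100110011110000→1 (0)
  8  11101001100111100000→1 (1)
  9  11010011001111000001→1 (0)
 10  10100110011110000010→1 (1)
 11  01001100111100000101→0 (0)
 12  10011001111000001010→1 (0)
 13  00110011110000010100→0 (1)
 14  01100111100000101001→0 (0)
 15  11001111000001010010→1 (1)
 16  10011110000010100101→1 (0)
 17  00111100000101001010→0 (1)
 18  01111000001010010101→0 (1)
 19  11110000010100101011→1 (0)
 20  11100000101001010110→1 (1)
 21  11000001010010101101→1 (1)
 22  10000010100101011011→1 (1)
 23  00000101001010110111→0 (0)
 24  00001010010101101110→0 (0)
 25  00010100101011011100→0 (1)
 26  00101001010110111001→0 (0)
 27  01010010101101110010→0 (1)
 28  10100101011011100101→1 (1)
 29  01001010110111001011→0 (0)
 30  10010101101110010110→1 (0)
 31  00101011011100101100→0 (0)
 32  01010110111001011000→0 (1)
 33  10101101110010110001→1 (1)
 34  01011011100101100011→0 (1)
 35  10110111001011000111→1 (0)
 36  01101110010110001110→0 (0)
 37  11011100101100011100→1 (0)
 38  10111001011000111000→1 (0)
 39  01110010110001110000→0 (1)
 40  11100101100011100001→1 (1)
 41  11001011000111000011→1 (1)
 42  10010110001110000111→1 (0)
 43  00101100011100001110→0 (0)
 44  01011000111000011100→0 (1)
 45  10110001110000111001→1 (0)
 46  01100011100001110010→0 (0)
 47  11000111000011100100→1 (1)
 48  10001110000111001001→1 (1)
 49  00011100001110010011→0 (1)
 50  00111000011100100111→0 (1)
 51  01110000111001001111→0 (1)
 52  11100001110010011111→1 (1)
 53  11000011100100111111→1 (1)
 54  10000111001001111111→1 (1)
 55  00001110010011111111→0 (0)
 56  00011100100111111110→0 (1)
 57  00111001001111111101→0 (1)
 58  01110010011111111011→0 (1)
 59  11100100111111110111→1 (1)
 60  11001001111111101111→1 (1)
 61  10010011111111011111→1 (0)
 62  00100111111110111110→0 (0)
 63  01001111111101111100→0 (0)
 64  10011111111011111000→1 (0)
 65  00111111110111110000→0 (1)
 66  01111111101111100001→0 (1)
 67  11111111011111000011→1 (0)
 68  11111110111110000110→1 (0)
 69  11111101111100001100→1 (0)
 70  11111011111000011000→1 (0)
 71  11110111110000110000→1 (0)
 72  11101111100001100000→1 (1)
 73  11011111000011000001→1 (0)
 74  10111110000110000010→1 (0)
 75  01111100001100000100→0 (1)
 76  11111000011000001001→1 (0)
 77  11110000110000010010→1 (0)
 78  11100001100000100100→1 (1)
 79  11000011000001001001→1 (1)
 80  10000110000010010011→1 (1)
 81  00001100000100100111→0 (0)
 82  00011000001001001110→0 (1)
 83  00110000010010011101→0 (1)
 84  01100000100100111011→0 (0)
 85  11000001001001110110→1 (1)
 86  10000010010011101101→1 (1)
 87  00000100100111011011→0 (0)
 88  00001001001110110110→0 (0)
 89  00010010011101101100→0 (1)
 90  00100100111011011001→0 (0)
 91  01001001110110110010→0 (0)
 92  10010011101101100100→1 (0)
 93  00100111011011001000→0 (0)
 94  01001110110110010000→0 (0)
 95  10011101101100100000→1 (0)
 96  00111011011001000000→0 (1)
 97  01110110110010000001→0 (1)
 98  11101101100100000011→1 (1)
 99  11011011001000000111→1 (0)
100  10110110010000001110→1 (0)
101  01101100100000011100→0 (0)
102  11011001000000111000→1 (0)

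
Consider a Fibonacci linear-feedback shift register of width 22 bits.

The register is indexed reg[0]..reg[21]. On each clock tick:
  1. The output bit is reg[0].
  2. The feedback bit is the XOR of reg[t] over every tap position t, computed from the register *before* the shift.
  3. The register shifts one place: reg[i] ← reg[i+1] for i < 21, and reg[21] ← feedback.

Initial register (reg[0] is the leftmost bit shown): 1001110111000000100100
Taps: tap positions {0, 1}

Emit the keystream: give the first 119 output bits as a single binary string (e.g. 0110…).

tick  register→output (feedback)
  0  1001110111000000100100→1 (1)
  1  0011101110000001001001→0 (0)
  2  0111011100000010010010→0 (1)
  3  1110111000000100100101→1 (0)
  4  1101110000001001001010→1 (0)
  5  1011100000010010010100→1 (1)
  6  0111000000100100101001→0 (1)
  7  1110000001001001010011→1 (0)
  8  1100000010010010100110→1 (0)
  9  1000000100100101001100→1 (1)
 10  0000001001001010011001→0 (0)
 11  0000010010010100110010→0 (0)
 12  0000100100101001100100→0 (0)
 13  0001001001010011001000→0 (0)
 14  0010010010100110010000→0 (0)
 15  0100100101001100100000→0 (1)
 16  1001001010011001000001→1 (1)
 17  0010010100110010000011→0 (0)
 18  0100101001100100000110→0 (1)
 19  1001010011001000001101→1 (1)
 20  0010100110010000011011→0 (0)
 21  0101001100100000110110→0 (1)
 22  1010011001000001101101→1 (1)
 23  0100110010000011011011→0 (1)
 24  1001100100000110110111→1 (1)
 25  0011001000001101101111→0 (0)
 26  0110010000011011011110→0 (1)
 27  1100100000110110111101→1 (0)
 28  1001000001101101111010→1 (1)
 29  0010000011011011110101→0 (0)
 30  0100000110110111101010→0 (1)
 31  1000001101101111010101→1 (1)
 32  0000011011011110101011→0 (0)
 33  0000110110111101010110→0 (0)
 34  0001101101111010101100→0 (0)
 35  0011011011110101011000→0 (0)
 36  0110110111101010110000→0 (1)
 37  1101101111010101100001→1 (0)
 38  1011011110101011000010→1 (1)
 39  0110111101010110000101→0 (1)
 40  1101111010101100001011→1 (0)
 41  1011110101011000010110→1 (1)
 42  0111101010110000101101→0 (1)
 43  1111010101100001011011→1 (0)
 44  1110101011000010110110→1 (0)
 45  1101010110000101101100→1 (0)
 46  1010101100001011011000→1 (1)
 47  0101011000010110110001→0 (1)
 48  1010110000101101100011→1 (1)
 49  0101100001011011000111→0 (1)
 50  1011000010110110001111→1 (1)
 51  0110000101101100011111→0 (1)
 52  1100001011011000111111→1 (0)
 53  1000010110110001111110→1 (1)
 54  0000101101100011111101→0 (0)
 55  0001011011000111111010→0 (0)
 56  0010110110001111110100→0 (0)
 57  0101101100011111101000→0 (1)
 58  1011011000111111010001→1 (1)
 59  0110110001111110100011→0 (1)
 60  1101100011111101000111→1 (0)
 61  1011000111111010001110→1 (1)
 62  0110001111110100011101→0 (1)
 63  1100011111101000111011→1 (0)
 64  1000111111010001110110→1 (1)
 65  0001111110100011101101→0 (0)
 66  0011111101000111011010→0 (0)
 67  0111111010001110110100→0 (1)
 68  1111110100011101101001→1 (0)
 69  1111101000111011010010→1 (0)
 70  1111010001110110100100→1 (0)
 71  1110100011101101001000→1 (0)
 72  1101000111011010010000→1 (0)
 73  1010001110110100100000→1 (1)
 74  0100011101101001000001→0 (1)
 75  1000111011010010000011→1 (1)
 76  0001110110100100000111→0 (0)
 77  0011101101001000001110→0 (0)
 78  0111011010010000011100→0 (1)
 79  1110110100100000111001→1 (0)
 80  1101101001000001110010→1 (0)
 81  1011010010000011100100→1 (1)
 82  0110100100000111001001→0 (1)
 83  1101001000001110010011→1 (0)
 84  1010010000011100100110→1 (1)
 85  0100100000111001001101→0 (1)
 86  1001000001110010011011→1 (1)
 87  0010000011100100110111→0 (0)
 88  0100000111001001101110→0 (1)
 89  1000001110010011011101→1 (1)
 90  0000011100100110111011→0 (0)
 91  0000111001001101110110→0 (0)
 92  0001110010011011101100→0 (0)
 93  0011100100110111011000→0 (0)
 94  0111001001101110110000→0 (1)
 95  1110010011011101100001→1 (0)
 96  1100100110111011000010→1 (0)
 97  1001001101110110000100→1 (1)
 98  0010011011101100001001→0 (0)
 99  0100110111011000010010→0 (1)
100  1001101110110000100101→1 (1)
101  0011011101100001001011→0 (0)
102  0110111011000010010110→0 (1)
103  1101110110000100101101→1 (0)
104  1011101100001001011010→1 (1)
105  0111011000010010110101→0 (1)
106  1110110000100101101011→1 (0)
107  1101100001001011010110→1 (0)
108  1011000010010110101100→1 (1)
109  0110000100101101011001→0 (1)
110  1100001001011010110011→1 (0)
111  1000010010110101100110→1 (1)
112  0000100101101011001101→0 (0)
113  0001001011010110011010→0 (0)
114  0010010110101100110100→0 (0)
115  0100101101011001101000→0 (1)
116  1001011010110011010001→1 (1)
117  0010110101100110100011→0 (0)
118  0101101011001101000110→0 (1)

10011101110000001001001010011001000001101101111010101100001011011000111111010001110110100100000111001001101110110000100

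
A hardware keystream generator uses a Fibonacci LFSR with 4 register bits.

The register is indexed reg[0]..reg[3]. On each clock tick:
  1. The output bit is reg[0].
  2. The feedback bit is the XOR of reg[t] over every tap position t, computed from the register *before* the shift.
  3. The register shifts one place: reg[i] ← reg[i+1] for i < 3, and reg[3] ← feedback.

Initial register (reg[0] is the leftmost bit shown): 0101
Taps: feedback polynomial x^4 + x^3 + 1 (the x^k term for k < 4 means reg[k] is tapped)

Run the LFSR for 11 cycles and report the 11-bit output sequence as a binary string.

k : reg_k → out_k, fb_k
0: 0101 → 0, fb=1
1: 1011 → 1, fb=0
2: 0110 → 0, fb=0
3: 1100 → 1, fb=1
4: 1001 → 1, fb=0
5: 0010 → 0, fb=0
6: 0100 → 0, fb=0
7: 1000 → 1, fb=1
8: 0001 → 0, fb=1
9: 0011 → 0, fb=1
10: 0111 → 0, fb=1

01011001000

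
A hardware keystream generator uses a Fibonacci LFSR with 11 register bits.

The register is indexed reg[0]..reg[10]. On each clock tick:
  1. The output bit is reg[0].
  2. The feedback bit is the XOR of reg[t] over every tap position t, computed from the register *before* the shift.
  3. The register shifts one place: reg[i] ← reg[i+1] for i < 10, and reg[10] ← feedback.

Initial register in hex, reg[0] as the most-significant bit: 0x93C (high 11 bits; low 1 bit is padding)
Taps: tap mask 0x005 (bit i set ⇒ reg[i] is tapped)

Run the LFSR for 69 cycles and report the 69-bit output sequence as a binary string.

tick  register→output (feedback)
  0  10010011110→1 (1)
  1  00100111101→0 (1)
  2  01001111011→0 (0)
  3  10011110110→1 (1)
  4  00111101101→0 (1)
  5  01111011011→0 (1)
  6  11110110111→1 (0)
  7  11101101110→1 (0)
  8  11011011100→1 (1)
  9  10110111001→1 (0)
 10  01101110010→0 (1)
 11  11011100101→1 (1)
 12  10111001011→1 (0)
 13  01110010110→0 (1)
 14  11100101101→1 (0)
 15  11001011010→1 (1)
 16  10010110101→1 (1)
 17  00101101011→0 (1)
 18  01011010111→0 (0)
 19  10110101110→1 (0)
 20  01101011100→0 (1)
 21  11010111001→1 (1)
 22  10101110011→1 (0)
 23  01011100110→0 (0)
 24  10111001100→1 (0)
 25  01110011000→0 (1)
 26  11100110001→1 (0)
 27  11001100010→1 (1)
 28  10011000101→1 (1)
 29  00110001011→0 (1)
 30  01100010111→0 (1)
 31  11000101111→1 (1)
 32  10001011111→1 (1)
 33  00010111111→0 (0)
 34  00101111110→0 (1)
 35  01011111101→0 (0)
 36  10111111010→1 (0)
 37  01111110100→0 (1)
 38  11111101001→1 (0)
 39  11111010010→1 (0)
 40  11110100100→1 (0)
 41  11101001000→1 (0)
 42  11010010000→1 (1)
 43  10100100001→1 (0)
 44  01001000010→0 (0)
 45  10010000100→1 (1)
 46  00100001001→0 (1)
 47  01000010011→0 (0)
 48  10000100110→1 (1)
 49  00001001101→0 (0)
 50  00010011010→0 (0)
 51  00100110100→0 (1)
 52  01001101001→0 (0)
 53  10011010010→1 (1)
 54  00110100101→0 (1)
 55  01101001011→0 (1)
 56  11010010111→1 (1)
 57  10100101111→1 (0)
 58  01001011110→0 (0)
 59  10010111100→1 (1)
 60  00101111001→0 (1)
 61  01011110011→0 (0)
 62  10111100110→1 (0)
 63  01111001100→0 (1)
 64  11110011001→1 (0)
 65  11100110010→1 (0)
 66  11001100100→1 (1)
 67  10011001001→1 (1)
 68  00110010011→0 (1)

100100111101101110010110101110011000101111110100100001001101001011110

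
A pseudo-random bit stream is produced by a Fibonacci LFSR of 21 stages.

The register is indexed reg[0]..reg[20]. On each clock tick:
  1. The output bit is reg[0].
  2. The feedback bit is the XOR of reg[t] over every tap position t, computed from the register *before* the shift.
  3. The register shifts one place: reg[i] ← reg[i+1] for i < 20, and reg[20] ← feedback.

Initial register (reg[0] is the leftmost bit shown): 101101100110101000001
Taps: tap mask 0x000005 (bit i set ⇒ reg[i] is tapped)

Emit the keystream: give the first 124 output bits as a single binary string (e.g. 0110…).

tick  register→output (feedback)
  0  101101100110101000001→1 (0)
  1  011011001101010000010→0 (1)
  2  110110011010100000101→1 (1)
  3  101100110101000001011→1 (0)
  4  011001101010000010110→0 (1)
  5  110011010100000101101→1 (1)
  6  100110101000001011011→1 (1)
  7  001101010000010110111→0 (1)
  8  011010100000101101111→0 (1)
  9  110101000001011011111→1 (1)
 10  101010000010110111111→1 (0)
 11  010100000101101111110→0 (0)
 12  101000001011011111100→1 (0)
 13  010000010110111111000→0 (0)
 14  100000101101111110000→1 (1)
 15  000001011011111100001→0 (0)
 16  000010110111111000010→0 (0)
 17  000101101111110000100→0 (0)
 18  001011011111100001000→0 (1)
 19  010110111111000010001→0 (0)
 20  101101111110000100010→1 (0)
 21  011011111100001000100→0 (1)
 22  110111111000010001001→1 (1)
 23  101111110000100010011→1 (0)
 24  011111100001000100110→0 (1)
 25  111111000010001001101→1 (0)
 26  111110000100010011010→1 (0)
 27  111100001000100110100→1 (0)
 28  111000010001001101000→1 (0)
 29  110000100010011010000→1 (1)
 30  100001000100110100001→1 (1)
 31  000010001001101000011→0 (0)
 32  000100010011010000110→0 (0)
 33  001000100110100001100→0 (1)
 34  010001001101000011001→0 (0)
 35  100010011010000110010→1 (1)
 36  000100110100001100101→0 (0)
 37  001001101000011001010→0 (1)
 38  010011010000110010101→0 (0)
 39  100110100001100101010→1 (1)
 40  001101000011001010101→0 (1)
 41  011010000110010101011→0 (1)
 42  110100001100101010111→1 (1)
 43  101000011001010101111→1 (0)
 44  010000110010101011110→0 (0)
 45  100001100101010111100→1 (1)
 46  000011001010101111001→0 (0)
 47  000110010101011110010→0 (0)
 48  001100101010111100100→0 (1)
 49  011001010101111001001→0 (1)
 50  110010101011110010011→1 (1)
 51  100101010111100100111→1 (1)
 52  001010101111001001111→0 (1)
 53  010101011110010011111→0 (0)
 54  101010111100100111110→1 (0)
 55  010101111001001111100→0 (0)
 56  101011110010011111000→1 (0)
 57  010111100100111110000→0 (0)
 58  101111001001111100000→1 (0)
 59  011110010011111000000→0 (1)
 60  111100100111110000001→1 (0)
 61  111001001111100000010→1 (0)
 62  110010011111000000100→1 (1)
 63  100100111110000001001→1 (1)
 64  001001111100000010011→0 (1)
 65  010011111000000100111→0 (0)
 66  100111110000001001110→1 (1)
 67  001111100000010011101→0 (1)
 68  011111000000100111011→0 (1)
 69  111110000001001110111→1 (0)
 70  111100000010011101110→1 (0)
 71  111000000100111011100→1 (0)
 72  110000001001110111000→1 (1)
 73  100000010011101110001→1 (1)
 74  000000100111011100011→0 (0)
 75  000001001110111000110→0 (0)
 76  000010011101110001100→0 (0)
 77  000100111011100011000→0 (0)
 78  001001110111000110000→0 (1)
 79  010011101110001100001→0 (0)
 80  100111011100011000010→1 (1)
 81  001110111000110000101→0 (1)
 82  011101110001100001011→0 (1)
 83  111011100011000010111→1 (0)
 84  110111000110000101110→1 (1)
 85  101110001100001011101→1 (0)
 86  011100011000010111010→0 (1)
 87  111000110000101110101→1 (0)
 88  110001100001011101010→1 (1)
 89  100011000010111010101→1 (1)
 90  000110000101110101011→0 (0)
 91  001100001011101010110→0 (1)
 92  011000010111010101101→0 (1)
 93  110000101110101011011→1 (1)
 94  100001011101010110111→1 (1)
 95  000010111010101101111→0 (0)
 96  000101110101011011110→0 (0)
 97  001011101010110111100→0 (1)
 98  010111010101101111001→0 (0)
 99  101110101011011110010→1 (0)
100  011101010110111100100→0 (1)
101  111010101101111001001→1 (0)
102  110101011011110010010→1 (1)
103  101010110111100100101→1 (0)
104  010101101111001001010→0 (0)
105  101011011110010010100→1 (0)
106  010110111100100101000→0 (0)
107  101101111001001010000→1 (0)
108  011011110010010100000→0 (1)
109  110111100100101000001→1 (1)
110  101111001001010000011→1 (0)
111  011110010010100000110→0 (1)
112  111100100101000001101→1 (0)
113  111001001010000011010→1 (0)
114  110010010100000110100→1 (1)
115  100100101000001101001→1 (1)
116  001001010000011010011→0 (1)
117  010010100000110100111→0 (0)
118  100101000001101001110→1 (1)
119  001010000011010011101→0 (1)
120  010100000110100111011→0 (0)
121  101000001101001110110→1 (0)
122  010000011010011101100→0 (0)
123  100000110100111011000→1 (1)

1011011001101010000010110111111000010001001101000011001010101111001001111100000010011101110001100001011101010110111100100101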